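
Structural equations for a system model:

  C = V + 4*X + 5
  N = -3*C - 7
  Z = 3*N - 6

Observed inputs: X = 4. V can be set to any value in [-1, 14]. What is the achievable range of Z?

-342 to -207

Substituting into the C equation gives C = V + 21.
N becomes -3*V - 70.
This gives Z = -9*V - 216.
Linear in V, so extremes are at the endpoints: V = -1 gives Z = -207; V = 14 gives Z = -342.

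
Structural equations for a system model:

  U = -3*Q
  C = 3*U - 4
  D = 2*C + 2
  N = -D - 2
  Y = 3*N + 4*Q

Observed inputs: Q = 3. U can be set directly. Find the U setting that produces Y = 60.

U = -2

Intervening on U fixes its value directly, overriding its dependence on Q.
Substituting into the D equation gives D = 6*U - 6.
Substituting into the N equation gives N = -6*U + 4.
This gives Y = -18*U + 24.
Solve -18*U + 24 = 60: U = (60 - 24) / -18 = -2.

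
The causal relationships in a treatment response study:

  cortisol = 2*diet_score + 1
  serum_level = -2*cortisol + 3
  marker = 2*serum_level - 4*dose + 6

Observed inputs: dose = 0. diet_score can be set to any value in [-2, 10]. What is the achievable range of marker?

Substituting into the serum_level equation gives serum_level = -4*diet_score + 1.
Substituting into the marker equation gives marker = -8*diet_score + 8.
Linear in diet_score, so extremes are at the endpoints: diet_score = -2 gives marker = 24; diet_score = 10 gives marker = -72.

-72 to 24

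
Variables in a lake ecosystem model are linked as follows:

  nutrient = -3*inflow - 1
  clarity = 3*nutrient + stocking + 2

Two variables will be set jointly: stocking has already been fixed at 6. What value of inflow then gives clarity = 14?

With stocking held at 6:
Substituting into the clarity equation gives clarity = -9*inflow + 5.
Solve -9*inflow + 5 = 14: inflow = (14 - 5) / -9 = -1.

inflow = -1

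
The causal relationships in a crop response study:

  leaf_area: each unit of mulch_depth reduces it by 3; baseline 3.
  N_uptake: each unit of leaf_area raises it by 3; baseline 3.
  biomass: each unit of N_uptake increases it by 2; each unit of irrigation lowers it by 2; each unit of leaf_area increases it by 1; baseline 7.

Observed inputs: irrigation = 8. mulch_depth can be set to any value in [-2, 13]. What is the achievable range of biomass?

Substituting into the N_uptake equation gives N_uptake = -9*mulch_depth + 12.
Substituting into the biomass equation gives biomass = -21*mulch_depth + 18.
Linear in mulch_depth, so extremes are at the endpoints: mulch_depth = -2 gives biomass = 60; mulch_depth = 13 gives biomass = -255.

-255 to 60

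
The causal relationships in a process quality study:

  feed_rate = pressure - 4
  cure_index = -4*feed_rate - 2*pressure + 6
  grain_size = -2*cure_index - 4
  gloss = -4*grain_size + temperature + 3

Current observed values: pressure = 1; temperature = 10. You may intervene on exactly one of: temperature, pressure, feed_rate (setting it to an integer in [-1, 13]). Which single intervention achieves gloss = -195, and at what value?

Intervening on temperature: gloss = temperature + 147. Reaching -195 requires temperature = -342, outside [-1, 13].
Intervening on pressure: gloss = -48*pressure + 205. Reaching -195 requires pressure = 25/3, not an integer.
Intervening on feed_rate: with other inputs at their observed values, gloss = -32*feed_rate + 61. Solving for -195 gives feed_rate = 8, within [-1, 13].

set feed_rate = 8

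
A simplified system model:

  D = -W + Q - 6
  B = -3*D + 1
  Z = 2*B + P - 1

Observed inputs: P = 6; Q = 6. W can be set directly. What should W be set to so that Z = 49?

W = 7

Substituting into the D equation gives D = -W.
Substituting into the B equation gives B = 3*W + 1.
This gives Z = 6*W + 7.
Solve 6*W + 7 = 49: W = (49 - 7) / 6 = 7.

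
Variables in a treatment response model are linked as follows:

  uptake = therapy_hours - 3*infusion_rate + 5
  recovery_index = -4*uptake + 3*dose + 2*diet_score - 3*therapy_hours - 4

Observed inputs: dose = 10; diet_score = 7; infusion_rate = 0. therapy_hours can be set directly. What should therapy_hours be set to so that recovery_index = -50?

therapy_hours = 10

Substituting into the uptake equation gives uptake = therapy_hours + 5.
So recovery_index = -7*therapy_hours + 20.
Solve -7*therapy_hours + 20 = -50: therapy_hours = (-50 - 20) / -7 = 10.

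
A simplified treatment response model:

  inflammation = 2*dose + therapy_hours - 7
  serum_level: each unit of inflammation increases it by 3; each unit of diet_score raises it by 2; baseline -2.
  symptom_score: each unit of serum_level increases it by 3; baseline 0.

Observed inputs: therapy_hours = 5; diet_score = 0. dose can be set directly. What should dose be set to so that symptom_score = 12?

Substituting into the inflammation equation gives inflammation = 2*dose - 2.
So serum_level = 6*dose - 8.
symptom_score becomes 18*dose - 24.
Solve 18*dose - 24 = 12: dose = (12 + 24) / 18 = 2.

dose = 2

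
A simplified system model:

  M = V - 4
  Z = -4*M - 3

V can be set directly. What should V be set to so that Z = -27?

V = 10

Substituting into the Z equation gives Z = -4*V + 13.
Solve -4*V + 13 = -27: V = (-27 - 13) / -4 = 10.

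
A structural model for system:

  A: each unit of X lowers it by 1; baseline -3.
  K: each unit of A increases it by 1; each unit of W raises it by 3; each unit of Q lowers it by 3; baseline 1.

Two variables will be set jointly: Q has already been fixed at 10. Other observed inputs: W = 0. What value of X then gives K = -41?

With Q held at 10:
Substituting into the K equation gives K = -X - 32.
Solve -X - 32 = -41: X = (-41 + 32) / -1 = 9.

X = 9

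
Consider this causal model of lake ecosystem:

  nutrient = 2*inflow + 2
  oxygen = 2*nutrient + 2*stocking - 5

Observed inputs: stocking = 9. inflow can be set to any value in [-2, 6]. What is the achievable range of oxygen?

9 to 41

Substituting into the oxygen equation gives oxygen = 4*inflow + 17.
Linear in inflow, so extremes are at the endpoints: inflow = -2 gives oxygen = 9; inflow = 6 gives oxygen = 41.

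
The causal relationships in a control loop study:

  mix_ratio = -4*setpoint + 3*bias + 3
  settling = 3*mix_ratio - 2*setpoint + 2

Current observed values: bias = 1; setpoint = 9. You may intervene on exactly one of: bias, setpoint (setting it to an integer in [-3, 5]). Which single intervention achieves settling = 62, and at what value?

Intervening on bias: settling = 9*bias - 115. Reaching 62 requires bias = 59/3, not an integer.
Intervening on setpoint: with other inputs at their observed values, settling = -14*setpoint + 20. Solving for 62 gives setpoint = -3, within [-3, 5].

set setpoint = -3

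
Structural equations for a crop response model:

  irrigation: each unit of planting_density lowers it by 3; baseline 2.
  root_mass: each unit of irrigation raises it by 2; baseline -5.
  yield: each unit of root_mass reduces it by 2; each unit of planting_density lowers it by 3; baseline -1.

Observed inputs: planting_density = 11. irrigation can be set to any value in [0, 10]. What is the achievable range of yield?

Intervening on irrigation fixes its value directly, overriding its dependence on planting_density.
Substituting into the yield equation gives yield = -4*irrigation - 24.
Linear in irrigation, so extremes are at the endpoints: irrigation = 0 gives yield = -24; irrigation = 10 gives yield = -64.

-64 to -24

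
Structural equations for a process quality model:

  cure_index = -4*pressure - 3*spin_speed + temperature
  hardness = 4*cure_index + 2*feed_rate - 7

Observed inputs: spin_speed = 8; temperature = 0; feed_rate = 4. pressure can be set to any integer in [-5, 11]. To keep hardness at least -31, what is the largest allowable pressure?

Substituting into the cure_index equation gives cure_index = -4*pressure - 24.
Substituting into the hardness equation gives hardness = -16*pressure - 95.
Require -16*pressure - 95 ≥ -31, so pressure ≤ -4.
The largest integer in [-5, 11] satisfying this is -4.

pressure = -4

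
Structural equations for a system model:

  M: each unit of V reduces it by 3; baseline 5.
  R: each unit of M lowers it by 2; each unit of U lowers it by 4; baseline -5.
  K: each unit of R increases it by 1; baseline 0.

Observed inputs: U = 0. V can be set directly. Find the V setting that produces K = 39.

V = 9

Substituting into the R equation gives R = 6*V - 15.
Substituting into the K equation gives K = 6*V - 15.
Solve 6*V - 15 = 39: V = (39 + 15) / 6 = 9.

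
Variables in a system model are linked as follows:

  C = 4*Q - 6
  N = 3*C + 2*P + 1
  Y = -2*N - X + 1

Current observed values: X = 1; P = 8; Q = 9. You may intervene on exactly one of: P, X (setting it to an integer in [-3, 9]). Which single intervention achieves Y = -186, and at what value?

Intervening on P: with other inputs at their observed values, Y = -4*P - 182. Solving for -186 gives P = 1, within [-3, 9].
Intervening on X: Y = -X - 213. Reaching -186 requires X = -27, outside [-3, 9].

set P = 1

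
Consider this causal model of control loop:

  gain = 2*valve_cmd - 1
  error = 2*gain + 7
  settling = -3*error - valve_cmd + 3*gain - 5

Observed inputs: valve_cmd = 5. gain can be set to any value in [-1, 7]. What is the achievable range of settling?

Intervening on gain fixes its value directly, overriding its dependence on valve_cmd.
Substituting into the settling equation gives settling = -3*gain - 31.
Linear in gain, so extremes are at the endpoints: gain = -1 gives settling = -28; gain = 7 gives settling = -52.

-52 to -28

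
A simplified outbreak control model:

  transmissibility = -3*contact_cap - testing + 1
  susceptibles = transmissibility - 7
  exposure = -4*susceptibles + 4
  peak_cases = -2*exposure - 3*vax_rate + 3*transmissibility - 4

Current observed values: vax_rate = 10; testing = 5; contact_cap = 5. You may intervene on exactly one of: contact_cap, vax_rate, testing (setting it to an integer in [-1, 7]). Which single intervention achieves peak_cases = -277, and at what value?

Intervening on contact_cap: peak_cases = -33*contact_cap - 142. Reaching -277 requires contact_cap = 45/11, not an integer.
Intervening on vax_rate: with other inputs at their observed values, peak_cases = -3*vax_rate - 277. Solving for -277 gives vax_rate = 0, within [-1, 7].
Intervening on testing: peak_cases = -11*testing - 252. Reaching -277 requires testing = 25/11, not an integer.

set vax_rate = 0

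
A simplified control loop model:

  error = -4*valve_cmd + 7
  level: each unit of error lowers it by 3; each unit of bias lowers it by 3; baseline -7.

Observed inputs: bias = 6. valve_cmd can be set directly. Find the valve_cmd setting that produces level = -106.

valve_cmd = -5

Substituting into the level equation gives level = 12*valve_cmd - 46.
Solve 12*valve_cmd - 46 = -106: valve_cmd = (-106 + 46) / 12 = -5.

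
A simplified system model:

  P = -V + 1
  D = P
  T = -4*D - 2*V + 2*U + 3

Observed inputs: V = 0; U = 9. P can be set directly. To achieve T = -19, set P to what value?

P = 10

Intervening on P fixes its value directly, overriding its dependence on V.
Substituting into the T equation gives T = -4*P + 21.
Solve -4*P + 21 = -19: P = (-19 - 21) / -4 = 10.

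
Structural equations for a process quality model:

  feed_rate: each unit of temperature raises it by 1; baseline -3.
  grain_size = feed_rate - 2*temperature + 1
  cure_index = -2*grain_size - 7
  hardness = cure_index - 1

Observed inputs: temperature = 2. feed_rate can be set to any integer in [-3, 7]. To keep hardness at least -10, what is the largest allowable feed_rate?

feed_rate = 4

Intervening on feed_rate fixes its value directly, overriding its dependence on temperature.
Substituting into the grain_size equation gives grain_size = feed_rate - 3.
cure_index becomes -2*feed_rate - 1.
This gives hardness = -2*feed_rate - 2.
Require -2*feed_rate - 2 ≥ -10, so feed_rate ≤ 4.
The largest integer in [-3, 7] satisfying this is 4.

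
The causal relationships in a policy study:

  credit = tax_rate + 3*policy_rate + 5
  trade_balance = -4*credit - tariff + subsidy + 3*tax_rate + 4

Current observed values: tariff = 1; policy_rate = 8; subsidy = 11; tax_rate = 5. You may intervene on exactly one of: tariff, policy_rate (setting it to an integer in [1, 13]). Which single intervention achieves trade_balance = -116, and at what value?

set tariff = 10

Intervening on tariff: with other inputs at their observed values, trade_balance = -tariff - 106. Solving for -116 gives tariff = 10, within [1, 13].
Intervening on policy_rate: trade_balance = -12*policy_rate - 11. Reaching -116 requires policy_rate = 35/4, not an integer.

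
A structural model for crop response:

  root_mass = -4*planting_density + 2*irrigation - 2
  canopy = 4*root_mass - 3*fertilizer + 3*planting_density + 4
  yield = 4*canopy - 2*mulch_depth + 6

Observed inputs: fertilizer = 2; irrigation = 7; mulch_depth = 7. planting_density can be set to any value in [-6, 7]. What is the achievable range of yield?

-188 to 488

Substituting into the root_mass equation gives root_mass = -4*planting_density + 12.
Substituting into the canopy equation gives canopy = -13*planting_density + 46.
Substituting into the yield equation gives yield = -52*planting_density + 176.
Linear in planting_density, so extremes are at the endpoints: planting_density = -6 gives yield = 488; planting_density = 7 gives yield = -188.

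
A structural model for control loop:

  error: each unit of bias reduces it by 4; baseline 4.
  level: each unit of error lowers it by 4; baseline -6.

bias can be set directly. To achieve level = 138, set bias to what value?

Substituting into the level equation gives level = 16*bias - 22.
Solve 16*bias - 22 = 138: bias = (138 + 22) / 16 = 10.

bias = 10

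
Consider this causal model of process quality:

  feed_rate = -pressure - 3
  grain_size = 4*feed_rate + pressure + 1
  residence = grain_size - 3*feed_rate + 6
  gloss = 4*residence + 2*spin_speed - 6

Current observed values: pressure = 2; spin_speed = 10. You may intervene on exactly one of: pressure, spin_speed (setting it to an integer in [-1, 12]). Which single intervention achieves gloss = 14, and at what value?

set spin_speed = 2

Intervening on pressure: the paths from pressure to gloss cancel (net effect zero), leaving gloss = 30; 14 is unreachable this way.
Intervening on spin_speed: with other inputs at their observed values, gloss = 2*spin_speed + 10. Solving for 14 gives spin_speed = 2, within [-1, 12].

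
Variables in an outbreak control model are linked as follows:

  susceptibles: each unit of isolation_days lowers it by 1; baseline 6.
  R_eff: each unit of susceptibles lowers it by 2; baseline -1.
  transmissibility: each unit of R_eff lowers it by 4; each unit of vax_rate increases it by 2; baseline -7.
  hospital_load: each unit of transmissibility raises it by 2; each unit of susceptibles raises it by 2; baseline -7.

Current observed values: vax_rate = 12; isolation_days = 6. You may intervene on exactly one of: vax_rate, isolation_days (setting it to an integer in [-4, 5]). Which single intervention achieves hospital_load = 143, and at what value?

set isolation_days = 0

Intervening on vax_rate: hospital_load = 4*vax_rate - 13. Reaching 143 requires vax_rate = 39, outside [-4, 5].
Intervening on isolation_days: with other inputs at their observed values, hospital_load = -18*isolation_days + 143. Solving for 143 gives isolation_days = 0, within [-4, 5].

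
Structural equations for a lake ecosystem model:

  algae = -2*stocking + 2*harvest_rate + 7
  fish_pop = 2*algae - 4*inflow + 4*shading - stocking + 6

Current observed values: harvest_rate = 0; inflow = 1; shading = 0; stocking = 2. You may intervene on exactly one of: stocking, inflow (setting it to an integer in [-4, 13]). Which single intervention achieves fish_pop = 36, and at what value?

set stocking = -4

Intervening on stocking: with other inputs at their observed values, fish_pop = -5*stocking + 16. Solving for 36 gives stocking = -4, within [-4, 13].
Intervening on inflow: fish_pop = -4*inflow + 10. Reaching 36 requires inflow = -13/2, not an integer.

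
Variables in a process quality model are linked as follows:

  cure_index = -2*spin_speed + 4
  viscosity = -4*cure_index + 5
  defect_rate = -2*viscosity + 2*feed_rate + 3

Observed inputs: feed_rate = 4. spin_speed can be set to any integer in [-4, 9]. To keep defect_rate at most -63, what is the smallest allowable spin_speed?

Substituting into the viscosity equation gives viscosity = 8*spin_speed - 11.
Substituting into the defect_rate equation gives defect_rate = -16*spin_speed + 33.
Require -16*spin_speed + 33 ≤ -63, so spin_speed ≥ 6.
The smallest integer in [-4, 9] satisfying this is 6.

spin_speed = 6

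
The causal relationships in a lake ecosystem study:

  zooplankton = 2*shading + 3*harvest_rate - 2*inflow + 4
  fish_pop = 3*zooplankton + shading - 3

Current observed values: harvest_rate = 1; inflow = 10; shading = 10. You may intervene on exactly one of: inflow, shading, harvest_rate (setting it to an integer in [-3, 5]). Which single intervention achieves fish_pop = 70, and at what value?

set inflow = 3

Intervening on inflow: with other inputs at their observed values, fish_pop = -6*inflow + 88. Solving for 70 gives inflow = 3, within [-3, 5].
Intervening on shading: fish_pop = 7*shading - 42. Reaching 70 requires shading = 16, outside [-3, 5].
Intervening on harvest_rate: fish_pop = 9*harvest_rate + 19. Reaching 70 requires harvest_rate = 17/3, not an integer.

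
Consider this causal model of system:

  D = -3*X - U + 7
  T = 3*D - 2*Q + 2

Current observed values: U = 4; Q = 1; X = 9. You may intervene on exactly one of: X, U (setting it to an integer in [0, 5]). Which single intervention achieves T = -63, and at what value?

set U = 1

Intervening on X: T = -9*X + 9. Reaching -63 requires X = 8, outside [0, 5].
Intervening on U: with other inputs at their observed values, T = -3*U - 60. Solving for -63 gives U = 1, within [0, 5].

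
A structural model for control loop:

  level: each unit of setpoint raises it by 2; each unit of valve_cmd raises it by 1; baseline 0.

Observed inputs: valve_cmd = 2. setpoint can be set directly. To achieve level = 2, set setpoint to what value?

Substituting into the level equation gives level = 2*setpoint + 2.
Solve 2*setpoint + 2 = 2: setpoint = (2 - 2) / 2 = 0.

setpoint = 0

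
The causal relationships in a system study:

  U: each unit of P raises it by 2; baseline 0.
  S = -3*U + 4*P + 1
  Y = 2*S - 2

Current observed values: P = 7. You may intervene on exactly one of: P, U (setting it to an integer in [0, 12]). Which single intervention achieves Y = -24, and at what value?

set P = 6

Intervening on P: with other inputs at their observed values, Y = -4*P. Solving for -24 gives P = 6, within [0, 12].
Intervening on U: Y = -6*U + 56. Reaching -24 requires U = 40/3, not an integer.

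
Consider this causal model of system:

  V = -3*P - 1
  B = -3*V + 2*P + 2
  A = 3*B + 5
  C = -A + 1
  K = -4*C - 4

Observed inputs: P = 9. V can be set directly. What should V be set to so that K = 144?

Intervening on V fixes its value directly, overriding its dependence on P.
Substituting into the B equation gives B = -3*V + 20.
A becomes -9*V + 65.
Substituting into the C equation gives C = 9*V - 64.
Substituting into the K equation gives K = -36*V + 252.
Solve -36*V + 252 = 144: V = (144 - 252) / -36 = 3.

V = 3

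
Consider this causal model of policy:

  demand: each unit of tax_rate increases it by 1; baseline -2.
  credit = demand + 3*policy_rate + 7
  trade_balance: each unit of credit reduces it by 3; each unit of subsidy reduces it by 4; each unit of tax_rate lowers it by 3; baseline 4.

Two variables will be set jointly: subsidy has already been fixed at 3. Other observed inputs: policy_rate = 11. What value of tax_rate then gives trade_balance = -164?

tax_rate = 7

With subsidy held at 3:
Substituting into the credit equation gives credit = tax_rate + 38.
Substituting into the trade_balance equation gives trade_balance = -6*tax_rate - 122.
Solve -6*tax_rate - 122 = -164: tax_rate = (-164 + 122) / -6 = 7.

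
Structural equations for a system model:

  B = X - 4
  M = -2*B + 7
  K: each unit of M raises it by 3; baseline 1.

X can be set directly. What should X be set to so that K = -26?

X = 12

Substituting into the M equation gives M = -2*X + 15.
Substituting into the K equation gives K = -6*X + 46.
Solve -6*X + 46 = -26: X = (-26 - 46) / -6 = 12.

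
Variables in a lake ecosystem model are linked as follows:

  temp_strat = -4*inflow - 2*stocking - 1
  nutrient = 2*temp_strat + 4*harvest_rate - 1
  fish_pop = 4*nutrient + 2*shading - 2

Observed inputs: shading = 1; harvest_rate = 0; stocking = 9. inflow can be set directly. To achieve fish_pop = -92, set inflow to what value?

Substituting into the temp_strat equation gives temp_strat = -4*inflow - 19.
This gives nutrient = -8*inflow - 39.
fish_pop becomes -32*inflow - 156.
Solve -32*inflow - 156 = -92: inflow = (-92 + 156) / -32 = -2.

inflow = -2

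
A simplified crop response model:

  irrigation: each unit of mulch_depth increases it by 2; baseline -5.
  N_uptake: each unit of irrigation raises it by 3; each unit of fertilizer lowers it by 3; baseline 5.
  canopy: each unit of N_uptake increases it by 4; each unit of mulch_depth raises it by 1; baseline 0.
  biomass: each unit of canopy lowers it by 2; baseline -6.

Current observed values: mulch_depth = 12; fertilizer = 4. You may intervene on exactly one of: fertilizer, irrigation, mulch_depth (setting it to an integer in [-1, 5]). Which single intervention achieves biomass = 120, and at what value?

Intervening on fertilizer: biomass = 24*fertilizer - 526. Reaching 120 requires fertilizer = 323/12, not an integer.
Intervening on irrigation: biomass = -24*irrigation + 26. Reaching 120 requires irrigation = -47/12, not an integer.
Intervening on mulch_depth: with other inputs at their observed values, biomass = -50*mulch_depth + 170. Solving for 120 gives mulch_depth = 1, within [-1, 5].

set mulch_depth = 1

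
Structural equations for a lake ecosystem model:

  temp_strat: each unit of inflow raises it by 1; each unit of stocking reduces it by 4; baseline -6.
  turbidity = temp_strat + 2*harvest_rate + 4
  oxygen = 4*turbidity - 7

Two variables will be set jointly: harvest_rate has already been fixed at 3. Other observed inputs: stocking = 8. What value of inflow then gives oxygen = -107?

With harvest_rate held at 3:
Substituting into the temp_strat equation gives temp_strat = inflow - 38.
This gives turbidity = inflow - 28.
This gives oxygen = 4*inflow - 119.
Solve 4*inflow - 119 = -107: inflow = (-107 + 119) / 4 = 3.

inflow = 3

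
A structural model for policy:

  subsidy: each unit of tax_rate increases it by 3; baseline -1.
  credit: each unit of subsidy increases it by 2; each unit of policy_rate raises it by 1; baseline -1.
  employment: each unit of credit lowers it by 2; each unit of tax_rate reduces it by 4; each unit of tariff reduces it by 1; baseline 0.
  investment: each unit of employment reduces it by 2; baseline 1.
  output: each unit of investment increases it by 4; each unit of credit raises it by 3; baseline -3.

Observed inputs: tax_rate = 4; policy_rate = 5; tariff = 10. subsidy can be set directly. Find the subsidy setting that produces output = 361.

Intervening on subsidy fixes its value directly, overriding its dependence on tax_rate.
Substituting into the credit equation gives credit = 2*subsidy + 4.
employment becomes -4*subsidy - 34.
investment becomes 8*subsidy + 69.
Substituting into the output equation gives output = 38*subsidy + 285.
Solve 38*subsidy + 285 = 361: subsidy = (361 - 285) / 38 = 2.

subsidy = 2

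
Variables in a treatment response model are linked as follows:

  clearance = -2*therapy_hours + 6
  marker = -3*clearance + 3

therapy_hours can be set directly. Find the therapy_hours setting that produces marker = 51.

Substituting into the marker equation gives marker = 6*therapy_hours - 15.
Solve 6*therapy_hours - 15 = 51: therapy_hours = (51 + 15) / 6 = 11.

therapy_hours = 11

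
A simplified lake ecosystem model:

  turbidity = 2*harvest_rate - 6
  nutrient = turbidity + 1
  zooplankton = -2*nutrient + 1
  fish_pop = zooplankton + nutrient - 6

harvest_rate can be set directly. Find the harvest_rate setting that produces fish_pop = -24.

harvest_rate = 12

Substituting into the nutrient equation gives nutrient = 2*harvest_rate - 5.
Substituting into the zooplankton equation gives zooplankton = -4*harvest_rate + 11.
fish_pop becomes -2*harvest_rate.
Solve -2*harvest_rate = -24: harvest_rate = -24 / -2 = 12.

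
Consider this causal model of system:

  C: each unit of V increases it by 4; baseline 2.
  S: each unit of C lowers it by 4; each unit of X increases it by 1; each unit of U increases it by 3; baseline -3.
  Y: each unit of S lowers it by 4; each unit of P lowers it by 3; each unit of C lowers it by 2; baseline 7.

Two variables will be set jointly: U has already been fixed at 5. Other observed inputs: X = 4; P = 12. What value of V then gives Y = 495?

With U held at 5:
Substituting into the S equation gives S = -16*V + 8.
Substituting into the Y equation gives Y = 56*V - 65.
Solve 56*V - 65 = 495: V = (495 + 65) / 56 = 10.

V = 10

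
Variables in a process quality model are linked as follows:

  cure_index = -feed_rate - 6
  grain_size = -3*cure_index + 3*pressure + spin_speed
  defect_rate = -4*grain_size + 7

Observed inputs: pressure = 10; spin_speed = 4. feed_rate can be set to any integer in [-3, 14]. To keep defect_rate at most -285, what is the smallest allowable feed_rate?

Substituting into the grain_size equation gives grain_size = 3*feed_rate + 52.
defect_rate becomes -12*feed_rate - 201.
Require -12*feed_rate - 201 ≤ -285, so feed_rate ≥ 7.
The smallest integer in [-3, 14] satisfying this is 7.

feed_rate = 7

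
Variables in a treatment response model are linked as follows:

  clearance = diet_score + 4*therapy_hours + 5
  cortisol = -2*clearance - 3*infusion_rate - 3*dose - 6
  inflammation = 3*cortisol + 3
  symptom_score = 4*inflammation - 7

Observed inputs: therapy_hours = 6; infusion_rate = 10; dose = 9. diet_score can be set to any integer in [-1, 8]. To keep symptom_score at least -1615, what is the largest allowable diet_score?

diet_score = 7

Substituting into the clearance equation gives clearance = diet_score + 29.
Substituting into the cortisol equation gives cortisol = -2*diet_score - 121.
Substituting into the inflammation equation gives inflammation = -6*diet_score - 360.
Substituting into the symptom_score equation gives symptom_score = -24*diet_score - 1447.
Require -24*diet_score - 1447 ≥ -1615, so diet_score ≤ 7.
The largest integer in [-1, 8] satisfying this is 7.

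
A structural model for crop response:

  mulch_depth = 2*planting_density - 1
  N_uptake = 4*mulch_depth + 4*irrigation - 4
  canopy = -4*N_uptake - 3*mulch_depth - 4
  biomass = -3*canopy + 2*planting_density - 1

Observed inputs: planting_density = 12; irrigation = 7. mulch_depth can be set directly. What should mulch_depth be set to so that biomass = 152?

Intervening on mulch_depth fixes its value directly, overriding its dependence on planting_density.
Substituting into the N_uptake equation gives N_uptake = 4*mulch_depth + 24.
This gives canopy = -19*mulch_depth - 100.
Substituting into the biomass equation gives biomass = 57*mulch_depth + 323.
Solve 57*mulch_depth + 323 = 152: mulch_depth = (152 - 323) / 57 = -3.

mulch_depth = -3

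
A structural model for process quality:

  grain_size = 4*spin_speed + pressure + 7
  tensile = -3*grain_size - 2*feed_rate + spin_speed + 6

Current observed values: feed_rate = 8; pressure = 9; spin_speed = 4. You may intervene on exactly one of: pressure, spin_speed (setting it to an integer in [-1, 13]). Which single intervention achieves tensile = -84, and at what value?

Intervening on pressure: with other inputs at their observed values, tensile = -3*pressure - 75. Solving for -84 gives pressure = 3, within [-1, 13].
Intervening on spin_speed: tensile = -11*spin_speed - 58. Reaching -84 requires spin_speed = 26/11, not an integer.

set pressure = 3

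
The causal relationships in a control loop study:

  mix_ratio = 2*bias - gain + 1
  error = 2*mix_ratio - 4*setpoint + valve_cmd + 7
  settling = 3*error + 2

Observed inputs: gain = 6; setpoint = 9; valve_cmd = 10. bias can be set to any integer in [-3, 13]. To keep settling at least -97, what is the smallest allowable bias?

bias = -1

Substituting into the mix_ratio equation gives mix_ratio = 2*bias - 5.
So error = 4*bias - 29.
settling becomes 12*bias - 85.
Require 12*bias - 85 ≥ -97, so bias ≥ -1.
The smallest integer in [-3, 13] satisfying this is -1.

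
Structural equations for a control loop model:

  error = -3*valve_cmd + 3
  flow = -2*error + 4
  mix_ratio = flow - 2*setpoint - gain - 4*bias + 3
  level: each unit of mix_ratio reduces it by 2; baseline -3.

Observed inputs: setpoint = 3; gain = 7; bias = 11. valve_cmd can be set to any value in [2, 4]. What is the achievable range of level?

61 to 85

Substituting into the flow equation gives flow = 6*valve_cmd - 2.
Substituting into the mix_ratio equation gives mix_ratio = 6*valve_cmd - 56.
level becomes -12*valve_cmd + 109.
Linear in valve_cmd, so extremes are at the endpoints: valve_cmd = 2 gives level = 85; valve_cmd = 4 gives level = 61.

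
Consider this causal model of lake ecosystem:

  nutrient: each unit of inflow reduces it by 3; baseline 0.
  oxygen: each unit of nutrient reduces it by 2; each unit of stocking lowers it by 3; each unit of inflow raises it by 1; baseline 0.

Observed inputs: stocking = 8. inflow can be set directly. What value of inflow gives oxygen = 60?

Substituting into the oxygen equation gives oxygen = 7*inflow - 24.
Solve 7*inflow - 24 = 60: inflow = (60 + 24) / 7 = 12.

inflow = 12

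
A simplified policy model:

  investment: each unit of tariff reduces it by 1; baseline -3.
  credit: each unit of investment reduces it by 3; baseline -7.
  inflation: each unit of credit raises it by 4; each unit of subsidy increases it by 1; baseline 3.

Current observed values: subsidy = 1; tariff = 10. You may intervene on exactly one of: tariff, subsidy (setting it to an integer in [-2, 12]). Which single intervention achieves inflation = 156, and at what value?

Intervening on tariff: with other inputs at their observed values, inflation = 12*tariff + 12. Solving for 156 gives tariff = 12, within [-2, 12].
Intervening on subsidy: inflation = subsidy + 131. Reaching 156 requires subsidy = 25, outside [-2, 12].

set tariff = 12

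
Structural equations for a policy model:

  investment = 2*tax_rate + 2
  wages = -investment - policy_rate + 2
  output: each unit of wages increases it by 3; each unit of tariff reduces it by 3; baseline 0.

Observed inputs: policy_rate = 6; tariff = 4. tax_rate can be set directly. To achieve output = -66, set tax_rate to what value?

Substituting into the wages equation gives wages = -2*tax_rate - 6.
So output = -6*tax_rate - 30.
Solve -6*tax_rate - 30 = -66: tax_rate = (-66 + 30) / -6 = 6.

tax_rate = 6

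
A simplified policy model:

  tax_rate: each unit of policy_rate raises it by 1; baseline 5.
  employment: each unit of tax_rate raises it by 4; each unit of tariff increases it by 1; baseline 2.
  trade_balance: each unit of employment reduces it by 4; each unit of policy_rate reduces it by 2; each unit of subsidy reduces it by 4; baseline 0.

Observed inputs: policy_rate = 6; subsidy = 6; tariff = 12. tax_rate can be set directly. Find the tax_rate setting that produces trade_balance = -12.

Intervening on tax_rate fixes its value directly, overriding its dependence on policy_rate.
Substituting into the employment equation gives employment = 4*tax_rate + 14.
So trade_balance = -16*tax_rate - 92.
Solve -16*tax_rate - 92 = -12: tax_rate = (-12 + 92) / -16 = -5.

tax_rate = -5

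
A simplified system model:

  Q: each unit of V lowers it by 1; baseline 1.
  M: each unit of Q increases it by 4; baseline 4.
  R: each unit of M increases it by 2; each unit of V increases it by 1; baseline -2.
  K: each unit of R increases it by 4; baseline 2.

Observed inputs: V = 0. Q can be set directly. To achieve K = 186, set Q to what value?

Intervening on Q fixes its value directly, overriding its dependence on V.
Substituting into the R equation gives R = 8*Q + 6.
Substituting into the K equation gives K = 32*Q + 26.
Solve 32*Q + 26 = 186: Q = (186 - 26) / 32 = 5.

Q = 5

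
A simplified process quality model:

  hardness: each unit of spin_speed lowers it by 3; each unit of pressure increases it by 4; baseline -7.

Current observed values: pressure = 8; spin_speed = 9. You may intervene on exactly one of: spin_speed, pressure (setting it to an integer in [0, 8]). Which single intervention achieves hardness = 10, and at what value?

set spin_speed = 5

Intervening on spin_speed: with other inputs at their observed values, hardness = -3*spin_speed + 25. Solving for 10 gives spin_speed = 5, within [0, 8].
Intervening on pressure: hardness = 4*pressure - 34. Reaching 10 requires pressure = 11, outside [0, 8].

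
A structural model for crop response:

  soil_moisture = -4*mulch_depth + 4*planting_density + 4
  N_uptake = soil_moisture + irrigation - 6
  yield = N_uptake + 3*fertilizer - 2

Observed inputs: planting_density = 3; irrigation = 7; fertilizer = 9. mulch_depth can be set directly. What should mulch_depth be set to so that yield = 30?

mulch_depth = 3

Substituting into the soil_moisture equation gives soil_moisture = -4*mulch_depth + 16.
Substituting into the N_uptake equation gives N_uptake = -4*mulch_depth + 17.
Substituting into the yield equation gives yield = -4*mulch_depth + 42.
Solve -4*mulch_depth + 42 = 30: mulch_depth = (30 - 42) / -4 = 3.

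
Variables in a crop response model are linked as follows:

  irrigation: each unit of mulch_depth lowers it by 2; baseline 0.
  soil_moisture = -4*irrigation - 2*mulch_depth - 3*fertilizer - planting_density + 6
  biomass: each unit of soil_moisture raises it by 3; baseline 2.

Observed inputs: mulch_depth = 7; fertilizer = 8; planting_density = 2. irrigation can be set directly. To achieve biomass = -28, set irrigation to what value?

irrigation = -6

Intervening on irrigation fixes its value directly, overriding its dependence on mulch_depth.
Substituting into the soil_moisture equation gives soil_moisture = -4*irrigation - 34.
This gives biomass = -12*irrigation - 100.
Solve -12*irrigation - 100 = -28: irrigation = (-28 + 100) / -12 = -6.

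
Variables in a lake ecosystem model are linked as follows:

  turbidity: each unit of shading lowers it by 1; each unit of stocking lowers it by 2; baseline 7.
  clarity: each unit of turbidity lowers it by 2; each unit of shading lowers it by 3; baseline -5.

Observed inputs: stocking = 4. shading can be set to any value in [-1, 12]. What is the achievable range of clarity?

Substituting into the turbidity equation gives turbidity = -shading - 1.
Substituting into the clarity equation gives clarity = -shading - 3.
Linear in shading, so extremes are at the endpoints: shading = -1 gives clarity = -2; shading = 12 gives clarity = -15.

-15 to -2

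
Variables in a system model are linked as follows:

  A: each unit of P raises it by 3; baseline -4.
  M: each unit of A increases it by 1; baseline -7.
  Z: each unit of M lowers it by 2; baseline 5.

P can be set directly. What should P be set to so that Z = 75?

Substituting into the M equation gives M = 3*P - 11.
Substituting into the Z equation gives Z = -6*P + 27.
Solve -6*P + 27 = 75: P = (75 - 27) / -6 = -8.

P = -8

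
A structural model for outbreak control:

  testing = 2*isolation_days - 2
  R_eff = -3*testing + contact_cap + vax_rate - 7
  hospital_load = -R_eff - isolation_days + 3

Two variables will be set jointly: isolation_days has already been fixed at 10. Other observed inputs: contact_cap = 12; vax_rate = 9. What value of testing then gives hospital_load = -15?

With isolation_days held at 10:
Intervening on testing fixes its value directly, overriding its dependence on isolation_days.
Substituting into the R_eff equation gives R_eff = -3*testing + 14.
Substituting into the hospital_load equation gives hospital_load = 3*testing - 21.
Solve 3*testing - 21 = -15: testing = (-15 + 21) / 3 = 2.

testing = 2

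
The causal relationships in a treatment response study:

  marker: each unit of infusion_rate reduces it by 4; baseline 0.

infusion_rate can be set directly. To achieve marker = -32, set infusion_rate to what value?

infusion_rate = 8

Solve -4*infusion_rate = -32: infusion_rate = -32 / -4 = 8.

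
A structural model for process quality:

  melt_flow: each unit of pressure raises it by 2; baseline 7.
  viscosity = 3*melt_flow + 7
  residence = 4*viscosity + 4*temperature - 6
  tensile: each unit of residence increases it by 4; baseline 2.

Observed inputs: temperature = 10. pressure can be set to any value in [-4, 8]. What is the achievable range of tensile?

Substituting into the viscosity equation gives viscosity = 6*pressure + 28.
This gives residence = 24*pressure + 146.
So tensile = 96*pressure + 586.
Linear in pressure, so extremes are at the endpoints: pressure = -4 gives tensile = 202; pressure = 8 gives tensile = 1354.

202 to 1354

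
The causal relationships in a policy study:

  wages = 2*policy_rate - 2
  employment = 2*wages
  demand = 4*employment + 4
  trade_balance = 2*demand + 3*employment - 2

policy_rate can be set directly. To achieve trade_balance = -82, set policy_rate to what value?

policy_rate = -1

Substituting into the employment equation gives employment = 4*policy_rate - 4.
This gives demand = 16*policy_rate - 12.
Substituting into the trade_balance equation gives trade_balance = 44*policy_rate - 38.
Solve 44*policy_rate - 38 = -82: policy_rate = (-82 + 38) / 44 = -1.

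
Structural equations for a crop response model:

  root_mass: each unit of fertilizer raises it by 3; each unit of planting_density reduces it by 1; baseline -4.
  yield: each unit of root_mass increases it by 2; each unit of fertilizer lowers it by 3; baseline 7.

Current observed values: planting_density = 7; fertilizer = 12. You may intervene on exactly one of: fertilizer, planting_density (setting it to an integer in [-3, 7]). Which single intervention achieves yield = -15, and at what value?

set fertilizer = 0

Intervening on fertilizer: with other inputs at their observed values, yield = 3*fertilizer - 15. Solving for -15 gives fertilizer = 0, within [-3, 7].
Intervening on planting_density: yield = -2*planting_density + 35. Reaching -15 requires planting_density = 25, outside [-3, 7].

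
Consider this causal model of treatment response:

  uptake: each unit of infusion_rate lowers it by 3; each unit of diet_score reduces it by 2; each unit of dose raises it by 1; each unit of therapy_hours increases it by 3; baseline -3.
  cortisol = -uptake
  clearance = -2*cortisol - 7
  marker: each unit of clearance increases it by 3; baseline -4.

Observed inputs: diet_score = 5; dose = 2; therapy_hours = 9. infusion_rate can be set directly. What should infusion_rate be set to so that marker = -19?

infusion_rate = 5

Substituting into the uptake equation gives uptake = -3*infusion_rate + 16.
This gives cortisol = 3*infusion_rate - 16.
This gives clearance = -6*infusion_rate + 25.
Substituting into the marker equation gives marker = -18*infusion_rate + 71.
Solve -18*infusion_rate + 71 = -19: infusion_rate = (-19 - 71) / -18 = 5.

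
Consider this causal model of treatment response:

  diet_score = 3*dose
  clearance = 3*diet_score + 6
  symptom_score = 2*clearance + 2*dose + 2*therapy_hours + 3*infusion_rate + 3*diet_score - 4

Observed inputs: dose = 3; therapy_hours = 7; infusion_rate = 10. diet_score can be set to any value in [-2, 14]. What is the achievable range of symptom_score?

40 to 184

Intervening on diet_score fixes its value directly, overriding its dependence on dose.
Substituting into the symptom_score equation gives symptom_score = 9*diet_score + 58.
Linear in diet_score, so extremes are at the endpoints: diet_score = -2 gives symptom_score = 40; diet_score = 14 gives symptom_score = 184.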